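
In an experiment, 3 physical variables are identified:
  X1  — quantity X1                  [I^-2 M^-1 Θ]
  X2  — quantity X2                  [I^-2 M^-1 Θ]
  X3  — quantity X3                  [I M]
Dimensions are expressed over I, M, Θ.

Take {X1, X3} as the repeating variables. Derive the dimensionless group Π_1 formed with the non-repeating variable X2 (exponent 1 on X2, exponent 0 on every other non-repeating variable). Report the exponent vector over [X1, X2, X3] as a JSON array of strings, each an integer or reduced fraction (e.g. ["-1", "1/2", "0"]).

["-1", "1", "0"]

Write exponents as rows I,M,Θ / cols X1,X2,X3:
  I: [-2 -2  1]
  M: [-1 -1  1]
  Θ: [ 1  1  0]
Echelon form has 2 nonzero rows (pivots: X1,X3)
Repeat: X1,X3; free: X2
RREF:
  r0: [   1    1    0]
  r1: [   0    0    1]
  r2: [   0    0    0]
Fix exponent of X2 at 1; solve each RREF row for its pivot's exponent:
  r0: exp(X1) + (1)·1 = 0 ⇒ exp(X1) = -1
  r1: exp(X3) + (0)·1 = 0 ⇒ exp(X3) = 0
Π_1 = X1^-1 · X2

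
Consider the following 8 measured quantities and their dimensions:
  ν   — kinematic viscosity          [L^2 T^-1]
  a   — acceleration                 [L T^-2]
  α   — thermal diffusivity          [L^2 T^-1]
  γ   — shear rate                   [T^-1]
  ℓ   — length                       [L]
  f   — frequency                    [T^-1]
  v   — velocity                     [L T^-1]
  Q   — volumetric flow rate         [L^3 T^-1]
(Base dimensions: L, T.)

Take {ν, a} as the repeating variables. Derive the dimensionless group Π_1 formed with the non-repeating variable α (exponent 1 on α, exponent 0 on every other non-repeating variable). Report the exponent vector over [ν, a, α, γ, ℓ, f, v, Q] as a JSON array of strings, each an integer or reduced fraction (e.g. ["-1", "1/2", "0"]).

Write exponents as rows L,T / cols ν,a,α,γ,ℓ,f,v,Q:
  L: [ 2  1  2  0  1  0  1  3]
  T: [-1 -2 -1 -1  0 -1 -1 -1]
Row reduction gives pivot columns ν,a; rank = 2
Pivot set = {ν,a}, free = {α,γ,ℓ,f,v,Q}
RREF:
  r0: [   1    0    1 -1/3  2/3 -1/3  1/3  5/3]
  r1: [   0    1    0  2/3 -1/3  2/3  1/3 -1/3]
Fix exponent of α at 1, γ at 0, ℓ at 0, f at 0, v at 0, Q at 0; solve each RREF row for its pivot's exponent:
  r0: exp(ν) + (1)·1 = 0 ⇒ exp(ν) = -1
  r1: exp(a) + (0)·1 = 0 ⇒ exp(a) = 0
Π_1 = ν^-1 · α

["-1", "0", "1", "0", "0", "0", "0", "0"]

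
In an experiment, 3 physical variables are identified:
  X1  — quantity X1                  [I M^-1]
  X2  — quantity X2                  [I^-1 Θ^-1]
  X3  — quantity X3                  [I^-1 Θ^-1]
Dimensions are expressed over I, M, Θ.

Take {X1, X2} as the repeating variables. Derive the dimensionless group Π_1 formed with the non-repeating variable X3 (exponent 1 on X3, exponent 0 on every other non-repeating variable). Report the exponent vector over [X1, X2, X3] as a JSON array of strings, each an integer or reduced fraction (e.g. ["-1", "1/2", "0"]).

["0", "-1", "1"]

Write exponents as rows I,M,Θ / cols X1,X2,X3:
  I: [ 1 -1 -1]
  M: [-1  0  0]
  Θ: [ 0 -1 -1]
Echelon form has 2 nonzero rows (pivots: X1,X2)
Pivot set = {X1,X2}, free = {X3}
RREF:
  r0: [   1    0    0]
  r1: [   0    1    1]
  r2: [   0    0    0]
Fix exponent of X3 at 1; solve each RREF row for its pivot's exponent:
  r0: exp(X1) + (0)·1 = 0 ⇒ exp(X1) = 0
  r1: exp(X2) + (1)·1 = 0 ⇒ exp(X2) = -1
Π_1 = X2^-1 · X3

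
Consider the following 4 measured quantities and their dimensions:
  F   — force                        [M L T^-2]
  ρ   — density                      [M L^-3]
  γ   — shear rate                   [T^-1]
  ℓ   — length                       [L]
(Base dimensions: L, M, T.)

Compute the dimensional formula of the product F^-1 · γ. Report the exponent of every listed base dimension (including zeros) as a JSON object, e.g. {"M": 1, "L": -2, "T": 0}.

Dimensional matrix (L×M×T by F×ρ×γ×ℓ):
  L: [ 1 -3  0  1]
  M: [ 1  1  0  0]
  T: [-2  0 -1  0]
  [L]: (-1)·1+(1)·0 = -1
  [M]: (-1)·1+(1)·0 = -1
  [T]: (-1)·-2+(1)·-1 = 1
⇒ L^-1 M^-1 T

{"L": -1, "M": -1, "T": 1}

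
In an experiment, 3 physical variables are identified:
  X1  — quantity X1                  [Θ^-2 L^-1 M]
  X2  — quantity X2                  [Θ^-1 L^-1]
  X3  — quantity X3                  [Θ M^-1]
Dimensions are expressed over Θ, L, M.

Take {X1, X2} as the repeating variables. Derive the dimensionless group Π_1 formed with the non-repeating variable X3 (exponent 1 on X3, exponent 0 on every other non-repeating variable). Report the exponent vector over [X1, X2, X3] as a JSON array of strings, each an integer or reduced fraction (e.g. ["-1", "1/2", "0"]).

["1", "-1", "1"]

Exponent matrix [Θ,L,M] × [X1,X2,X3]:
  Θ: [-2 -1  1]
  L: [-1 -1  0]
  M: [ 1  0 -1]
Row reduction gives pivot columns X1,X2; rank = 2
Repeat: X1,X2; free: X3
RREF:
  r0: [   1    0   -1]
  r1: [   0    1    1]
  r2: [   0    0    0]
Fix exponent of X3 at 1; solve each RREF row for its pivot's exponent:
  r0: exp(X1) + (-1)·1 = 0 ⇒ exp(X1) = 1
  r1: exp(X2) + (1)·1 = 0 ⇒ exp(X2) = -1
Π_1 = X1 · X2^-1 · X3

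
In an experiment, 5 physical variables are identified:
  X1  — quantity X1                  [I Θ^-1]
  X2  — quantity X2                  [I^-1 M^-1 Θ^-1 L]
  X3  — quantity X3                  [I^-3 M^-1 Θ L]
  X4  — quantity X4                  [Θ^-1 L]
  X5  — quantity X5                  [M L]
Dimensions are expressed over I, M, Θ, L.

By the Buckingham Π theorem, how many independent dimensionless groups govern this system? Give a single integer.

2

Write exponents as rows I,M,Θ,L / cols X1,X2,X3,X4,X5:
  I: [ 1 -1 -3  0  0]
  M: [ 0 -1 -1  0  1]
  Θ: [-1 -1  1 -1  0]
  L: [ 0  1  1  1  1]
Row reduction gives pivot columns X1,X2,X4; rank = 3
n=5, r=3 ⇒ 2 dimensionless groups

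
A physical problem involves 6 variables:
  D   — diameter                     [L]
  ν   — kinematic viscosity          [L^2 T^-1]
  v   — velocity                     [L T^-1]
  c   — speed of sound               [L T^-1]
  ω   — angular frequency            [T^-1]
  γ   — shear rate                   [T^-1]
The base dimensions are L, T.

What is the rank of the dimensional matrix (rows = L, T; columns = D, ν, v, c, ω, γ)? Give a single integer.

Exponent matrix [L,T] × [D,ν,v,c,ω,γ]:
  L: [ 1  2  1  1  0  0]
  T: [ 0 -1 -1 -1 -1 -1]
RREF → pivots at {D,ν} ⇒ r = 2

2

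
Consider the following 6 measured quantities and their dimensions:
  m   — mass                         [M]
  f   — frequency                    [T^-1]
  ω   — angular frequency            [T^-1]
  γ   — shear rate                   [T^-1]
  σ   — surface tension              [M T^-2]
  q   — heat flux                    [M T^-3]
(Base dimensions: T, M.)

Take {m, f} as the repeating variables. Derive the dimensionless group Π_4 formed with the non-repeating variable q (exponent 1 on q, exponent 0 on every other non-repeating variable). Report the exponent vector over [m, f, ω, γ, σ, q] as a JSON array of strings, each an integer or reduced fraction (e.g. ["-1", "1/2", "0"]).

Write exponents as rows T,M / cols m,f,ω,γ,σ,q:
  T: [ 0 -1 -1 -1 -2 -3]
  M: [ 1  0  0  0  1  1]
Echelon form has 2 nonzero rows (pivots: m,f)
Pivot set = {m,f}, free = {ω,γ,σ,q}
RREF:
  r0: [   1    0    0    0    1    1]
  r1: [   0    1    1    1    2    3]
Fix exponent of q at 1, ω at 0, γ at 0, σ at 0; solve each RREF row for its pivot's exponent:
  r0: exp(m) + (1)·1 = 0 ⇒ exp(m) = -1
  r1: exp(f) + (3)·1 = 0 ⇒ exp(f) = -3
Π_4 = m^-1 · f^-3 · q

["-1", "-3", "0", "0", "0", "1"]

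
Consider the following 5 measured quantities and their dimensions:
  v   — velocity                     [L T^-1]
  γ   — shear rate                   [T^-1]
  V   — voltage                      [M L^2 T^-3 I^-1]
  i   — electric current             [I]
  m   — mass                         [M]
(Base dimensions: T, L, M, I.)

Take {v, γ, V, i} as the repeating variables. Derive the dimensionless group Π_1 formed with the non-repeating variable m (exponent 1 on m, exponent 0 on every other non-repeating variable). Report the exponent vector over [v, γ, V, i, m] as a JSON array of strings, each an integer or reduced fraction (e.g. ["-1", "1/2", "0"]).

Exponent matrix [T,L,M,I] × [v,γ,V,i,m]:
  T: [-1 -1 -3  0  0]
  L: [ 1  0  2  0  0]
  M: [ 0  0  1  0  1]
  I: [ 0  0 -1  1  0]
RREF → pivots at {v,γ,V,i} ⇒ r = 4
Pivot set = {v,γ,V,i}, free = {m}
RREF:
  r0: [   1    0    0    0   -2]
  r1: [   0    1    0    0   -1]
  r2: [   0    0    1    0    1]
  r3: [   0    0    0    1    1]
Fix exponent of m at 1; solve each RREF row for its pivot's exponent:
  r0: exp(v) + (-2)·1 = 0 ⇒ exp(v) = 2
  r1: exp(γ) + (-1)·1 = 0 ⇒ exp(γ) = 1
  r2: exp(V) + (1)·1 = 0 ⇒ exp(V) = -1
  r3: exp(i) + (1)·1 = 0 ⇒ exp(i) = -1
Π_1 = v^2 · γ · V^-1 · i^-1 · m

["2", "1", "-1", "-1", "1"]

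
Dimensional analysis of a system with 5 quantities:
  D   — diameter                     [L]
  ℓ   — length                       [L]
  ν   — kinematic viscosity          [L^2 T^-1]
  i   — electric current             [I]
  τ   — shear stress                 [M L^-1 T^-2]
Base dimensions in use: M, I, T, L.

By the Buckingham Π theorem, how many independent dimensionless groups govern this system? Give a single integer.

1

Exponent matrix [M,I,T,L] × [D,ℓ,ν,i,τ]:
  M: [ 0  0  0  0  1]
  I: [ 0  0  0  1  0]
  T: [ 0  0 -1  0 -2]
  L: [ 1  1  2  0 -1]
Echelon form has 4 nonzero rows (pivots: D,ν,i,τ)
Π count = n − r = 5 − 4 = 1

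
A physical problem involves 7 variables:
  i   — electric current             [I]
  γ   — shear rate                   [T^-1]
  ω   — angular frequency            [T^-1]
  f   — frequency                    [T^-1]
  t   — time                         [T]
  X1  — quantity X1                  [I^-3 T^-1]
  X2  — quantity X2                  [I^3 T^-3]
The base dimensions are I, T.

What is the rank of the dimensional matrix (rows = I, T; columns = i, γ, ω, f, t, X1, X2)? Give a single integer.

2

Write exponents as rows I,T / cols i,γ,ω,f,t,X1,X2:
  I: [ 1  0  0  0  0 -3  3]
  T: [ 0 -1 -1 -1  1 -1 -3]
Echelon form has 2 nonzero rows (pivots: i,γ)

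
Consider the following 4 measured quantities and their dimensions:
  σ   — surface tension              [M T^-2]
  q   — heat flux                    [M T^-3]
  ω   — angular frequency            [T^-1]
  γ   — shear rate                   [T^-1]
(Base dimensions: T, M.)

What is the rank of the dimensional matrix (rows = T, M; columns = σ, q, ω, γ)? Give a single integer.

2

Write exponents as rows T,M / cols σ,q,ω,γ:
  T: [-2 -3 -1 -1]
  M: [ 1  1  0  0]
RREF → pivots at {σ,q} ⇒ r = 2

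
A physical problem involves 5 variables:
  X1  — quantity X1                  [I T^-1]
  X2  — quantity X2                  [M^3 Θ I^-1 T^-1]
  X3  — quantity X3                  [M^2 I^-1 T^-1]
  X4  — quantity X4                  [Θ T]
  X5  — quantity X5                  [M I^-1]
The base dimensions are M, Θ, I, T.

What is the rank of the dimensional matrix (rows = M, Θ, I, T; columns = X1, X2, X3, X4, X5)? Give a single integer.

Write exponents as rows M,Θ,I,T / cols X1,X2,X3,X4,X5:
  M: [ 0  3  2  0  1]
  Θ: [ 0  1  0  1  0]
  I: [ 1 -1 -1  0 -1]
  T: [-1 -1 -1  1  0]
Row reduction gives pivot columns X1,X2,X3; rank = 3

3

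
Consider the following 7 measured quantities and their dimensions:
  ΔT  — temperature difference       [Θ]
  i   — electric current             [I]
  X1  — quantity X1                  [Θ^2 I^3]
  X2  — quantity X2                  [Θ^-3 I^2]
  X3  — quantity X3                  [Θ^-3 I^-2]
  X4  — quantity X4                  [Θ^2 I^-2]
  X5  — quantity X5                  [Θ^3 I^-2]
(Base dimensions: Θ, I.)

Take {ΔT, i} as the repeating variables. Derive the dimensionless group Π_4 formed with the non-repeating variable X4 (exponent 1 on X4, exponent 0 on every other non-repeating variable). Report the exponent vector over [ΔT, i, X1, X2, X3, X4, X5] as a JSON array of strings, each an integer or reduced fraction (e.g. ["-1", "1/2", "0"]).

Write exponents as rows Θ,I / cols ΔT,i,X1,X2,X3,X4,X5:
  Θ: [ 1  0  2 -3 -3  2  3]
  I: [ 0  1  3  2 -2 -2 -2]
Row reduction gives pivot columns ΔT,i; rank = 2
Repeat: ΔT,i; free: X1,X2,X3,X4,X5
RREF:
  r0: [   1    0    2   -3   -3    2    3]
  r1: [   0    1    3    2   -2   -2   -2]
Fix exponent of X4 at 1, X1 at 0, X2 at 0, X3 at 0, X5 at 0; solve each RREF row for its pivot's exponent:
  r0: exp(ΔT) + (2)·1 = 0 ⇒ exp(ΔT) = -2
  r1: exp(i) + (-2)·1 = 0 ⇒ exp(i) = 2
Π_4 = ΔT^-2 · i^2 · X4

["-2", "2", "0", "0", "0", "1", "0"]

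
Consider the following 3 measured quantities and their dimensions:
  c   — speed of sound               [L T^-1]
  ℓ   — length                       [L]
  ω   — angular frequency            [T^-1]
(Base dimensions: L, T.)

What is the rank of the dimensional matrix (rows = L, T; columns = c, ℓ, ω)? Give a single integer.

Write exponents as rows L,T / cols c,ℓ,ω:
  L: [ 1  1  0]
  T: [-1  0 -1]
Echelon form has 2 nonzero rows (pivots: c,ℓ)

2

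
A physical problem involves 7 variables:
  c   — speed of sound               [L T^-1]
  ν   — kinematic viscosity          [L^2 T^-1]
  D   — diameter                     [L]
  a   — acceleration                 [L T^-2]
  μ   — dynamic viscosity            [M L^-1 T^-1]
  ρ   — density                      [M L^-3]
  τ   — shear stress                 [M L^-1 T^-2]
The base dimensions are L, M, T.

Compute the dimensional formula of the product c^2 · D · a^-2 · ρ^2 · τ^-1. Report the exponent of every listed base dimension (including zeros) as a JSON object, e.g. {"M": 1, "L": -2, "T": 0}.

{"L": -4, "M": 1, "T": 4}

Dimensional matrix (L×M×T by c×ν×D×a×μ×ρ×τ):
  L: [ 1  2  1  1 -1 -3 -1]
  M: [ 0  0  0  0  1  1  1]
  T: [-1 -1  0 -2 -1  0 -2]
  [L]: (2)·1+(1)·1+(-2)·1+(2)·-3+(-1)·-1 = -4
  [M]: (2)·0+(1)·0+(-2)·0+(2)·1+(-1)·1 = 1
  [T]: (2)·-1+(1)·0+(-2)·-2+(2)·0+(-1)·-2 = 4
⇒ L^-4 M T^4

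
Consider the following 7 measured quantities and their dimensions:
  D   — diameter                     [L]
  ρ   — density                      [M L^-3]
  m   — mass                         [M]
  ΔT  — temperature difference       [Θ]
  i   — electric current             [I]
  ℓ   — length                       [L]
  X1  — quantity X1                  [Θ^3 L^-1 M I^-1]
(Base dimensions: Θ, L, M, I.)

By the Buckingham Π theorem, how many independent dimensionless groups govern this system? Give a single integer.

Dimensional matrix (Θ×L×M×I by D×ρ×m×ΔT×i×ℓ×X1):
  Θ: [ 0  0  0  1  0  0  3]
  L: [ 1 -3  0  0  0  1 -1]
  M: [ 0  1  1  0  0  0  1]
  I: [ 0  0  0  0  1  0 -1]
RREF → pivots at {D,ρ,ΔT,i} ⇒ r = 4
n=7, r=4 ⇒ 3 dimensionless groups

3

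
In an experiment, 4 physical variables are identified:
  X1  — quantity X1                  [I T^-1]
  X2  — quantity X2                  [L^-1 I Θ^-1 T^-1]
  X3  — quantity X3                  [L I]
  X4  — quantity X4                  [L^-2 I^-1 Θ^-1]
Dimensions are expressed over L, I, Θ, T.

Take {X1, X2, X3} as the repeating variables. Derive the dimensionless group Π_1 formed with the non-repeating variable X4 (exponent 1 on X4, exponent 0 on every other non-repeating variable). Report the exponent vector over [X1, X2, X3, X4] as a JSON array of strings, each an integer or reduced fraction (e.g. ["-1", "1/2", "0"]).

Dimensional matrix (L×I×Θ×T by X1×X2×X3×X4):
  L: [ 0 -1  1 -2]
  I: [ 1  1  1 -1]
  Θ: [ 0 -1  0 -1]
  T: [-1 -1  0  0]
Row reduction gives pivot columns X1,X2,X3; rank = 3
Repeat: X1,X2,X3; free: X4
RREF:
  r0: [   1    0    0   -1]
  r1: [   0    1    0    1]
  r2: [   0    0    1   -1]
  r3: [   0    0    0    0]
Fix exponent of X4 at 1; solve each RREF row for its pivot's exponent:
  r0: exp(X1) + (-1)·1 = 0 ⇒ exp(X1) = 1
  r1: exp(X2) + (1)·1 = 0 ⇒ exp(X2) = -1
  r2: exp(X3) + (-1)·1 = 0 ⇒ exp(X3) = 1
Π_1 = X1 · X2^-1 · X3 · X4

["1", "-1", "1", "1"]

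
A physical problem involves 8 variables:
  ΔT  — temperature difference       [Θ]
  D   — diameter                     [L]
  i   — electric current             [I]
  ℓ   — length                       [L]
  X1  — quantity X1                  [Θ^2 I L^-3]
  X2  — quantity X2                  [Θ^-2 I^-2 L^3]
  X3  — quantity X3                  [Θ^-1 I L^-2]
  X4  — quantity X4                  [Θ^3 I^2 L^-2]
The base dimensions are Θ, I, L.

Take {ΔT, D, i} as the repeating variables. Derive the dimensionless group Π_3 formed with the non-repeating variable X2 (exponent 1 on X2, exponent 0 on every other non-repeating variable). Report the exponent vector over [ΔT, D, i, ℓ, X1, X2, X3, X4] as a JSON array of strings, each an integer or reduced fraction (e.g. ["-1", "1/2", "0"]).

Dimensional matrix (Θ×I×L by ΔT×D×i×ℓ×X1×X2×X3×X4):
  Θ: [ 1  0  0  0  2 -2 -1  3]
  I: [ 0  0  1  0  1 -2  1  2]
  L: [ 0  1  0  1 -3  3 -2 -2]
Row reduction gives pivot columns ΔT,D,i; rank = 3
Repeat: ΔT,D,i; free: ℓ,X1,X2,X3,X4
RREF:
  r0: [   1    0    0    0    2   -2   -1    3]
  r1: [   0    1    0    1   -3    3   -2   -2]
  r2: [   0    0    1    0    1   -2    1    2]
Fix exponent of X2 at 1, ℓ at 0, X1 at 0, X3 at 0, X4 at 0; solve each RREF row for its pivot's exponent:
  r0: exp(ΔT) + (-2)·1 = 0 ⇒ exp(ΔT) = 2
  r1: exp(D) + (3)·1 = 0 ⇒ exp(D) = -3
  r2: exp(i) + (-2)·1 = 0 ⇒ exp(i) = 2
Π_3 = ΔT^2 · D^-3 · i^2 · X2

["2", "-3", "2", "0", "0", "1", "0", "0"]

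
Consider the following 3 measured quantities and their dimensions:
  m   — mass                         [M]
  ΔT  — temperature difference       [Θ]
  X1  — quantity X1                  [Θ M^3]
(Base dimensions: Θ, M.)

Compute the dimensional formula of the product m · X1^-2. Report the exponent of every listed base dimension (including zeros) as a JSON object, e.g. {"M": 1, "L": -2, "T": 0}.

Dimensional matrix (Θ×M by m×ΔT×X1):
  Θ: [ 0  1  1]
  M: [ 1  0  3]
  [Θ]: (1)·0+(-2)·1 = -2
  [M]: (1)·1+(-2)·3 = -5
⇒ Θ^-2 M^-5

{"Θ": -2, "M": -5}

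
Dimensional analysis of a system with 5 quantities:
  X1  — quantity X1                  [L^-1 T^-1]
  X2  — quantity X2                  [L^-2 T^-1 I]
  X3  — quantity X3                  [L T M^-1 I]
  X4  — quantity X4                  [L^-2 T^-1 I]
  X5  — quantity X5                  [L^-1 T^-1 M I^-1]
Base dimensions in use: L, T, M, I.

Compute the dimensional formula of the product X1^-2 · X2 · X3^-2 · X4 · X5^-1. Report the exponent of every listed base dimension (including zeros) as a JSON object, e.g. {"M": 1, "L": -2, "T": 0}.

{"L": -3, "T": -1, "M": 1, "I": 1}

Exponent matrix [L,T,M,I] × [X1,X2,X3,X4,X5]:
  L: [-1 -2  1 -2 -1]
  T: [-1 -1  1 -1 -1]
  M: [ 0  0 -1  0  1]
  I: [ 0  1  1  1 -1]
  [L]: (-2)·-1+(1)·-2+(-2)·1+(1)·-2+(-1)·-1 = -3
  [T]: (-2)·-1+(1)·-1+(-2)·1+(1)·-1+(-1)·-1 = -1
  [M]: (-2)·0+(1)·0+(-2)·-1+(1)·0+(-1)·1 = 1
  [I]: (-2)·0+(1)·1+(-2)·1+(1)·1+(-1)·-1 = 1
⇒ L^-3 T^-1 M I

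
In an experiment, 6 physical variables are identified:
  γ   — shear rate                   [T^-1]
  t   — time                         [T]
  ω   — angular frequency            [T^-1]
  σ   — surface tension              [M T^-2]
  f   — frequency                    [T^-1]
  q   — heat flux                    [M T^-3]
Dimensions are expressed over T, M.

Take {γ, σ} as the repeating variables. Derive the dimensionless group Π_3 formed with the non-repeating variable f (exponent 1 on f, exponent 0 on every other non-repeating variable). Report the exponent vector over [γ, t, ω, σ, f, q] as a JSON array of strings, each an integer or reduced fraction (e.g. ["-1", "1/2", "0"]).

Dimensional matrix (T×M by γ×t×ω×σ×f×q):
  T: [-1  1 -1 -2 -1 -3]
  M: [ 0  0  0  1  0  1]
RREF → pivots at {γ,σ} ⇒ r = 2
Repeat: γ,σ; free: t,ω,f,q
RREF:
  r0: [   1   -1    1    0    1    1]
  r1: [   0    0    0    1    0    1]
Fix exponent of f at 1, t at 0, ω at 0, q at 0; solve each RREF row for its pivot's exponent:
  r0: exp(γ) + (1)·1 = 0 ⇒ exp(γ) = -1
  r1: exp(σ) + (0)·1 = 0 ⇒ exp(σ) = 0
Π_3 = γ^-1 · f

["-1", "0", "0", "0", "1", "0"]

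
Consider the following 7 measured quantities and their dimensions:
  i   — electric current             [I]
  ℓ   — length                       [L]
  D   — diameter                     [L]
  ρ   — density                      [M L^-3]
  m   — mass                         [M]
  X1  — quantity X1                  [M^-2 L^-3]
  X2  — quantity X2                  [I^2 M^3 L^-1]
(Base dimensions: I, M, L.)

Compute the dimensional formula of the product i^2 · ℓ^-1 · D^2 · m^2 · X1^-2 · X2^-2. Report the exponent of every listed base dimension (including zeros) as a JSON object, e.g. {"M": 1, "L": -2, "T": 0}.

{"I": -2, "M": 0, "L": 9}

Exponent matrix [I,M,L] × [i,ℓ,D,ρ,m,X1,X2]:
  I: [ 1  0  0  0  0  0  2]
  M: [ 0  0  0  1  1 -2  3]
  L: [ 0  1  1 -3  0 -3 -1]
  [I]: (2)·1+(-1)·0+(2)·0+(2)·0+(-2)·0+(-2)·2 = -2
  [M]: (2)·0+(-1)·0+(2)·0+(2)·1+(-2)·-2+(-2)·3 = 0
  [L]: (2)·0+(-1)·1+(2)·1+(2)·0+(-2)·-3+(-2)·-1 = 9
⇒ I^-2 L^9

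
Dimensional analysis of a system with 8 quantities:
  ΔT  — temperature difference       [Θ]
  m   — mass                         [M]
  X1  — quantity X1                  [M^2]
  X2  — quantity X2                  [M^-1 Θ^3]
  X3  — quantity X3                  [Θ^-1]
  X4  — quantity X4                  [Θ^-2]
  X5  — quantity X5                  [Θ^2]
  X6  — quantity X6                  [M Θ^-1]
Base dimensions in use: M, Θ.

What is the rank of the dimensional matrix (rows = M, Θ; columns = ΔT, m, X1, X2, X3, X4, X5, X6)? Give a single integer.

2

Exponent matrix [M,Θ] × [ΔT,m,X1,X2,X3,X4,X5,X6]:
  M: [ 0  1  2 -1  0  0  0  1]
  Θ: [ 1  0  0  3 -1 -2  2 -1]
Row reduction gives pivot columns ΔT,m; rank = 2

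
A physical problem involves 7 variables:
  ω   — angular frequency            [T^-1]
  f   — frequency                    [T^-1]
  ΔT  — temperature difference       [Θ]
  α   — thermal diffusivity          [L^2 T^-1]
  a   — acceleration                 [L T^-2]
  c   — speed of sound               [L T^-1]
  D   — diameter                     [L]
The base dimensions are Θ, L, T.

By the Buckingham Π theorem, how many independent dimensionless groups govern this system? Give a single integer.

4

Write exponents as rows Θ,L,T / cols ω,f,ΔT,α,a,c,D:
  Θ: [ 0  0  1  0  0  0  0]
  L: [ 0  0  0  2  1  1  1]
  T: [-1 -1  0 -1 -2 -1  0]
RREF → pivots at {ω,ΔT,α} ⇒ r = 3
7 vars − rank 3 = 4 Π groups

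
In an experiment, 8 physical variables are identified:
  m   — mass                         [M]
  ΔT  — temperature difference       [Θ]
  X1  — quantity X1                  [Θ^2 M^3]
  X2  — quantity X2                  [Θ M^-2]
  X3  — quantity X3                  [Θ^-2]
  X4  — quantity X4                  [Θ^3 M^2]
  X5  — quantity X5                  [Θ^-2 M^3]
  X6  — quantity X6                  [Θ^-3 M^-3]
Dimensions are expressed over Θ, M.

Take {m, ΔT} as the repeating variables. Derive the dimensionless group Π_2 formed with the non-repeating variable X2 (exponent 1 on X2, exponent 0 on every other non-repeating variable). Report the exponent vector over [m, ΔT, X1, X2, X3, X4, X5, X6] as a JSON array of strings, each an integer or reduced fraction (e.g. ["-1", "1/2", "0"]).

Write exponents as rows Θ,M / cols m,ΔT,X1,X2,X3,X4,X5,X6:
  Θ: [ 0  1  2  1 -2  3 -2 -3]
  M: [ 1  0  3 -2  0  2  3 -3]
Row reduction gives pivot columns m,ΔT; rank = 2
Pivot set = {m,ΔT}, free = {X1,X2,X3,X4,X5,X6}
RREF:
  r0: [   1    0    3   -2    0    2    3   -3]
  r1: [   0    1    2    1   -2    3   -2   -3]
Fix exponent of X2 at 1, X1 at 0, X3 at 0, X4 at 0, X5 at 0, X6 at 0; solve each RREF row for its pivot's exponent:
  r0: exp(m) + (-2)·1 = 0 ⇒ exp(m) = 2
  r1: exp(ΔT) + (1)·1 = 0 ⇒ exp(ΔT) = -1
Π_2 = m^2 · ΔT^-1 · X2

["2", "-1", "0", "1", "0", "0", "0", "0"]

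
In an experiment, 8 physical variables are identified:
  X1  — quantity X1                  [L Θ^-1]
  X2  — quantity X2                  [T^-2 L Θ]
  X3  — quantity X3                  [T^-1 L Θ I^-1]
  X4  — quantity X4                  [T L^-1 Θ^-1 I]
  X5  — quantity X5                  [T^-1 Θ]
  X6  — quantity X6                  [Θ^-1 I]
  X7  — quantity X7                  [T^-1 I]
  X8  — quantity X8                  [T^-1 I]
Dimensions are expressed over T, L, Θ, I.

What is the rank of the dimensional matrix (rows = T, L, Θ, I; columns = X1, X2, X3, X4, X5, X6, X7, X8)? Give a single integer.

3

Write exponents as rows T,L,Θ,I / cols X1,X2,X3,X4,X5,X6,X7,X8:
  T: [ 0 -2 -1  1 -1  0 -1 -1]
  L: [ 1  1  1 -1  0  0  0  0]
  Θ: [-1  1  1 -1  1 -1  0  0]
  I: [ 0  0 -1  1  0  1  1  1]
Echelon form has 3 nonzero rows (pivots: X1,X2,X3)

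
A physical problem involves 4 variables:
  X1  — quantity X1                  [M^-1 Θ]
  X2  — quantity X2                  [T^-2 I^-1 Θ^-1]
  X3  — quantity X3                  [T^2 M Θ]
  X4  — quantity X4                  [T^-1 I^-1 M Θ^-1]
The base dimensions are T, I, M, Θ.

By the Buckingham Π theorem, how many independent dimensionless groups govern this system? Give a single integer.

Exponent matrix [T,I,M,Θ] × [X1,X2,X3,X4]:
  T: [ 0 -2  2 -1]
  I: [ 0 -1  0 -1]
  M: [-1  0  1  1]
  Θ: [ 1 -1  1 -1]
Echelon form has 3 nonzero rows (pivots: X1,X2,X3)
4 vars − rank 3 = 1 Π group

1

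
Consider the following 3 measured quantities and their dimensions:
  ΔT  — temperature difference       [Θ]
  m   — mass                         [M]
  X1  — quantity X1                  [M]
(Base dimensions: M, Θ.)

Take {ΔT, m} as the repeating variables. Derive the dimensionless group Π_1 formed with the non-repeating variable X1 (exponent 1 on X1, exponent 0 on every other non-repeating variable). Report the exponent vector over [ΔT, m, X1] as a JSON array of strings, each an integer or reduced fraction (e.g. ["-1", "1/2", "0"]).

["0", "-1", "1"]

Write exponents as rows M,Θ / cols ΔT,m,X1:
  M: [ 0  1  1]
  Θ: [ 1  0  0]
RREF → pivots at {ΔT,m} ⇒ r = 2
Pivot set = {ΔT,m}, free = {X1}
RREF:
  r0: [   1    0    0]
  r1: [   0    1    1]
Fix exponent of X1 at 1; solve each RREF row for its pivot's exponent:
  r0: exp(ΔT) + (0)·1 = 0 ⇒ exp(ΔT) = 0
  r1: exp(m) + (1)·1 = 0 ⇒ exp(m) = -1
Π_1 = m^-1 · X1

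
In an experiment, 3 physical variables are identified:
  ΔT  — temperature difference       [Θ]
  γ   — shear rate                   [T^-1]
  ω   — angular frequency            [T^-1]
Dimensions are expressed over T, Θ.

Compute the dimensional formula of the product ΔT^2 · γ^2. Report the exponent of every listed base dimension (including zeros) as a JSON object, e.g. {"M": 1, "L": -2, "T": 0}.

{"T": -2, "Θ": 2}

Write exponents as rows T,Θ / cols ΔT,γ,ω:
  T: [ 0 -1 -1]
  Θ: [ 1  0  0]
  [T]: (2)·0+(2)·-1 = -2
  [Θ]: (2)·1+(2)·0 = 2
⇒ T^-2 Θ^2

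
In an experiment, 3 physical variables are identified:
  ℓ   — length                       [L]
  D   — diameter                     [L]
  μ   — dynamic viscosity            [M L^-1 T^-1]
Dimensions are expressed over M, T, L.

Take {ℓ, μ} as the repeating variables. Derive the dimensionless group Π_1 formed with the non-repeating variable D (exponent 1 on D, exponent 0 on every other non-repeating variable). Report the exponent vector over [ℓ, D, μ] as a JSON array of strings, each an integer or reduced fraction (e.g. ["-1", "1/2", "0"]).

["-1", "1", "0"]

Write exponents as rows M,T,L / cols ℓ,D,μ:
  M: [ 0  0  1]
  T: [ 0  0 -1]
  L: [ 1  1 -1]
RREF → pivots at {ℓ,μ} ⇒ r = 2
Pivot set = {ℓ,μ}, free = {D}
RREF:
  r0: [   1    1    0]
  r1: [   0    0    1]
  r2: [   0    0    0]
Fix exponent of D at 1; solve each RREF row for its pivot's exponent:
  r0: exp(ℓ) + (1)·1 = 0 ⇒ exp(ℓ) = -1
  r1: exp(μ) + (0)·1 = 0 ⇒ exp(μ) = 0
Π_1 = ℓ^-1 · D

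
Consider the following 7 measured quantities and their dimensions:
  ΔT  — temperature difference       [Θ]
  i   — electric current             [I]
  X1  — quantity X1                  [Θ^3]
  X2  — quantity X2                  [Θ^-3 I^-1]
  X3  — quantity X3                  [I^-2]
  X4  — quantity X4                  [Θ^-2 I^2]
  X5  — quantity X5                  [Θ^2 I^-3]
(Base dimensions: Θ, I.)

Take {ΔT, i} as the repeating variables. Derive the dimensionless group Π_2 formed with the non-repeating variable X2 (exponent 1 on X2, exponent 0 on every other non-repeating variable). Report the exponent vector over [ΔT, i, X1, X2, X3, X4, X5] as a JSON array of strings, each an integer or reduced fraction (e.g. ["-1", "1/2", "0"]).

["3", "1", "0", "1", "0", "0", "0"]

Write exponents as rows Θ,I / cols ΔT,i,X1,X2,X3,X4,X5:
  Θ: [ 1  0  3 -3  0 -2  2]
  I: [ 0  1  0 -1 -2  2 -3]
RREF → pivots at {ΔT,i} ⇒ r = 2
Repeat: ΔT,i; free: X1,X2,X3,X4,X5
RREF:
  r0: [   1    0    3   -3    0   -2    2]
  r1: [   0    1    0   -1   -2    2   -3]
Fix exponent of X2 at 1, X1 at 0, X3 at 0, X4 at 0, X5 at 0; solve each RREF row for its pivot's exponent:
  r0: exp(ΔT) + (-3)·1 = 0 ⇒ exp(ΔT) = 3
  r1: exp(i) + (-1)·1 = 0 ⇒ exp(i) = 1
Π_2 = ΔT^3 · i · X2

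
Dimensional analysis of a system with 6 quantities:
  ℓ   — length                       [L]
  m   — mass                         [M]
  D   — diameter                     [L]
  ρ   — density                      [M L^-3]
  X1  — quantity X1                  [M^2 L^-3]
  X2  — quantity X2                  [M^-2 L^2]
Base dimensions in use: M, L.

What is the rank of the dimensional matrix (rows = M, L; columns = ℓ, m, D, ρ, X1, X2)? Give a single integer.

2

Dimensional matrix (M×L by ℓ×m×D×ρ×X1×X2):
  M: [ 0  1  0  1  2 -2]
  L: [ 1  0  1 -3 -3  2]
RREF → pivots at {ℓ,m} ⇒ r = 2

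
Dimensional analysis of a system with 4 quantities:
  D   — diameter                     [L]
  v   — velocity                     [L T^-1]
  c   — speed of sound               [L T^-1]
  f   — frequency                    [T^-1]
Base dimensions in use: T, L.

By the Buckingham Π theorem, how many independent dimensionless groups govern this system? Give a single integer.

2

Write exponents as rows T,L / cols D,v,c,f:
  T: [ 0 -1 -1 -1]
  L: [ 1  1  1  0]
Echelon form has 2 nonzero rows (pivots: D,v)
n=4, r=2 ⇒ 2 dimensionless groups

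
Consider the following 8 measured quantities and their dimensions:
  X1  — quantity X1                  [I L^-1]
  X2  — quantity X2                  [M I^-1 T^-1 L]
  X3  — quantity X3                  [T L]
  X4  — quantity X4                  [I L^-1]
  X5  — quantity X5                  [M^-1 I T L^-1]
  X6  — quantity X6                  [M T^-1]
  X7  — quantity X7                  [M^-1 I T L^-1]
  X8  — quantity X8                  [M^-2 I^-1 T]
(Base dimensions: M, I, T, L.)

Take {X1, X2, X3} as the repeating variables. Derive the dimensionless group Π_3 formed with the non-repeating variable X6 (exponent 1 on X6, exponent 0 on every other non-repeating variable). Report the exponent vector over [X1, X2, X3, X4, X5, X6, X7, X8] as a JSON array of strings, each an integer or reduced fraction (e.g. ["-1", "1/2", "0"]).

["-1", "-1", "0", "0", "0", "1", "0", "0"]

Dimensional matrix (M×I×T×L by X1×X2×X3×X4×X5×X6×X7×X8):
  M: [ 0  1  0  0 -1  1 -1 -2]
  I: [ 1 -1  0  1  1  0  1 -1]
  T: [ 0 -1  1  0  1 -1  1  1]
  L: [-1  1  1 -1 -1  0 -1  0]
Echelon form has 3 nonzero rows (pivots: X1,X2,X3)
Pivot set = {X1,X2,X3}, free = {X4,X5,X6,X7,X8}
RREF:
  r0: [   1    0    0    1    0    1    0   -3]
  r1: [   0    1    0    0   -1    1   -1   -2]
  r2: [   0    0    1    0    0    0    0   -1]
  r3: [   0    0    0    0    0    0    0    0]
Fix exponent of X6 at 1, X4 at 0, X5 at 0, X7 at 0, X8 at 0; solve each RREF row for its pivot's exponent:
  r0: exp(X1) + (1)·1 = 0 ⇒ exp(X1) = -1
  r1: exp(X2) + (1)·1 = 0 ⇒ exp(X2) = -1
  r2: exp(X3) + (0)·1 = 0 ⇒ exp(X3) = 0
Π_3 = X1^-1 · X2^-1 · X6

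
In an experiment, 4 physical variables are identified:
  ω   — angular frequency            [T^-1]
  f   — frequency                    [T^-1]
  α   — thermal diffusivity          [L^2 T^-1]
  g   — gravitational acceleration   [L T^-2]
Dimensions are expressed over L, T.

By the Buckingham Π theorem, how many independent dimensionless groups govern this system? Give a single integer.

2

Write exponents as rows L,T / cols ω,f,α,g:
  L: [ 0  0  2  1]
  T: [-1 -1 -1 -2]
RREF → pivots at {ω,α} ⇒ r = 2
4 vars − rank 2 = 2 Π groups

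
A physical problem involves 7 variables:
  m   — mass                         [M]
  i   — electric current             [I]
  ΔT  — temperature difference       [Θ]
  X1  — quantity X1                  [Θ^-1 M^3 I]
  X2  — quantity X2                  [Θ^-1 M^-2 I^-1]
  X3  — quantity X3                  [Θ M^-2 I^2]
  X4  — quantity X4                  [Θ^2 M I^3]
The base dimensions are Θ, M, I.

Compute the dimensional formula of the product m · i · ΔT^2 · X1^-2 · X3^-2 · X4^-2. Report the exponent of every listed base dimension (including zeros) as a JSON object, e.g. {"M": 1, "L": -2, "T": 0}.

{"Θ": -2, "M": -3, "I": -11}

Dimensional matrix (Θ×M×I by m×i×ΔT×X1×X2×X3×X4):
  Θ: [ 0  0  1 -1 -1  1  2]
  M: [ 1  0  0  3 -2 -2  1]
  I: [ 0  1  0  1 -1  2  3]
  [Θ]: (1)·0+(1)·0+(2)·1+(-2)·-1+(-2)·1+(-2)·2 = -2
  [M]: (1)·1+(1)·0+(2)·0+(-2)·3+(-2)·-2+(-2)·1 = -3
  [I]: (1)·0+(1)·1+(2)·0+(-2)·1+(-2)·2+(-2)·3 = -11
⇒ Θ^-2 M^-3 I^-11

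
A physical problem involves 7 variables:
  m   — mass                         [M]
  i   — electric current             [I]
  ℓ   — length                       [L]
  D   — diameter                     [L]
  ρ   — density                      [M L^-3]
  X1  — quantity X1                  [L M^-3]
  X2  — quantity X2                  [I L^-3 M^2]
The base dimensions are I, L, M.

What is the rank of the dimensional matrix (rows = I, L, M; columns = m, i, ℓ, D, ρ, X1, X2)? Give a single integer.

Exponent matrix [I,L,M] × [m,i,ℓ,D,ρ,X1,X2]:
  I: [ 0  1  0  0  0  0  1]
  L: [ 0  0  1  1 -3  1 -3]
  M: [ 1  0  0  0  1 -3  2]
Echelon form has 3 nonzero rows (pivots: m,i,ℓ)

3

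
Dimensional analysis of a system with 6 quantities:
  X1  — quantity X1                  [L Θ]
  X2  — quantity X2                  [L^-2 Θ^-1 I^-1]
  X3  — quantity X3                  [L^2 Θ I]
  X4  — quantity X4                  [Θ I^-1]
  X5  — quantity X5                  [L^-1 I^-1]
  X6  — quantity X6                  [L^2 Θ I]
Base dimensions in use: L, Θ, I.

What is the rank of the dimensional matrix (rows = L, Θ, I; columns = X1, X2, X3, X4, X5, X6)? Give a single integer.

2

Dimensional matrix (L×Θ×I by X1×X2×X3×X4×X5×X6):
  L: [ 1 -2  2  0 -1  2]
  Θ: [ 1 -1  1  1  0  1]
  I: [ 0 -1  1 -1 -1  1]
Echelon form has 2 nonzero rows (pivots: X1,X2)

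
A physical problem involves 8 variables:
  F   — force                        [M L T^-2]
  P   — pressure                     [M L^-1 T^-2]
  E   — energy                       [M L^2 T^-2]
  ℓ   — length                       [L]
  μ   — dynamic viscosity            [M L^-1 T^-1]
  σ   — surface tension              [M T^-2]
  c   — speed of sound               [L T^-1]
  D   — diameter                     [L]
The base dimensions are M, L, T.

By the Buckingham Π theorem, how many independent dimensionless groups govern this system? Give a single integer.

5

Dimensional matrix (M×L×T by F×P×E×ℓ×μ×σ×c×D):
  M: [ 1  1  1  0  1  1  0  0]
  L: [ 1 -1  2  1 -1  0  1  1]
  T: [-2 -2 -2  0 -1 -2 -1  0]
Echelon form has 3 nonzero rows (pivots: F,P,μ)
8 vars − rank 3 = 5 Π groups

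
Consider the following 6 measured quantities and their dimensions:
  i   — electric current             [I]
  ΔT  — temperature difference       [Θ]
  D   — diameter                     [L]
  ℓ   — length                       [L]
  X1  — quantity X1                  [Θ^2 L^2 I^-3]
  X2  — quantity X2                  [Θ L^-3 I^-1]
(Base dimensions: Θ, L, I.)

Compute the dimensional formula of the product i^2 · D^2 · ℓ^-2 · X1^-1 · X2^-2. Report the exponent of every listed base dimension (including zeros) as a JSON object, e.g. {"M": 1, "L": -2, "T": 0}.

Dimensional matrix (Θ×L×I by i×ΔT×D×ℓ×X1×X2):
  Θ: [ 0  1  0  0  2  1]
  L: [ 0  0  1  1  2 -3]
  I: [ 1  0  0  0 -3 -1]
  [Θ]: (2)·0+(2)·0+(-2)·0+(-1)·2+(-2)·1 = -4
  [L]: (2)·0+(2)·1+(-2)·1+(-1)·2+(-2)·-3 = 4
  [I]: (2)·1+(2)·0+(-2)·0+(-1)·-3+(-2)·-1 = 7
⇒ Θ^-4 L^4 I^7

{"Θ": -4, "L": 4, "I": 7}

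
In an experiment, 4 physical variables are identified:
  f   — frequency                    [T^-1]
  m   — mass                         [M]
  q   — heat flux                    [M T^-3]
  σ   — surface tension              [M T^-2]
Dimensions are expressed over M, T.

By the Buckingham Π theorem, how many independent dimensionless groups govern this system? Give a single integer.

2

Exponent matrix [M,T] × [f,m,q,σ]:
  M: [ 0  1  1  1]
  T: [-1  0 -3 -2]
Row reduction gives pivot columns f,m; rank = 2
Π count = n − r = 4 − 2 = 2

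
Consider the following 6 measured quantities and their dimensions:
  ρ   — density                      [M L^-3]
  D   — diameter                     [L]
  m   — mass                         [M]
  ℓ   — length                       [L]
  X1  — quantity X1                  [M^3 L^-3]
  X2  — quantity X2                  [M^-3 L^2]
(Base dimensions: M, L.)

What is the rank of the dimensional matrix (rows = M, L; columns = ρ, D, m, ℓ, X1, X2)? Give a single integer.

2

Dimensional matrix (M×L by ρ×D×m×ℓ×X1×X2):
  M: [ 1  0  1  0  3 -3]
  L: [-3  1  0  1 -3  2]
RREF → pivots at {ρ,D} ⇒ r = 2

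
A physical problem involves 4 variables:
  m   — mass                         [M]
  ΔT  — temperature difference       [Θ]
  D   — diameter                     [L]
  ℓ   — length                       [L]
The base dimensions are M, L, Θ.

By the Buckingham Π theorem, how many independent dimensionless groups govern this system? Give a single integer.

1

Exponent matrix [M,L,Θ] × [m,ΔT,D,ℓ]:
  M: [ 1  0  0  0]
  L: [ 0  0  1  1]
  Θ: [ 0  1  0  0]
Row reduction gives pivot columns m,ΔT,D; rank = 3
n=4, r=3 ⇒ 1 dimensionless group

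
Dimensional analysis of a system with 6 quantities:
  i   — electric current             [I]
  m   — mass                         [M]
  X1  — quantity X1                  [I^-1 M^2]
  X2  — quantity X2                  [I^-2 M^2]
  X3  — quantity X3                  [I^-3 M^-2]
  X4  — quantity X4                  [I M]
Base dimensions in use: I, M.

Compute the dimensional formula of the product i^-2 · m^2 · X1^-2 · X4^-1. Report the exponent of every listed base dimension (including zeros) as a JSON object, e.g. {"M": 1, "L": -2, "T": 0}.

{"I": -1, "M": -3}

Dimensional matrix (I×M by i×m×X1×X2×X3×X4):
  I: [ 1  0 -1 -2 -3  1]
  M: [ 0  1  2  2 -2  1]
  [I]: (-2)·1+(2)·0+(-2)·-1+(-1)·1 = -1
  [M]: (-2)·0+(2)·1+(-2)·2+(-1)·1 = -3
⇒ I^-1 M^-3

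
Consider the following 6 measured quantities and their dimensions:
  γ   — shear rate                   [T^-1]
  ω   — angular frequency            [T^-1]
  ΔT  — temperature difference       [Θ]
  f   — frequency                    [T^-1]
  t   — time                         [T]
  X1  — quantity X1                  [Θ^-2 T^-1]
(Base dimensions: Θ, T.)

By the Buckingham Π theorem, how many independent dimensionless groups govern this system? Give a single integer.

4

Exponent matrix [Θ,T] × [γ,ω,ΔT,f,t,X1]:
  Θ: [ 0  0  1  0  0 -2]
  T: [-1 -1  0 -1  1 -1]
Echelon form has 2 nonzero rows (pivots: γ,ΔT)
6 vars − rank 2 = 4 Π groups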